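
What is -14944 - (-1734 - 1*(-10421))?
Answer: -23631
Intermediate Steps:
-14944 - (-1734 - 1*(-10421)) = -14944 - (-1734 + 10421) = -14944 - 1*8687 = -14944 - 8687 = -23631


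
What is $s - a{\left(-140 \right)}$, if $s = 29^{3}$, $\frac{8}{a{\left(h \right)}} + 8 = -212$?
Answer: $\frac{1341397}{55} \approx 24389.0$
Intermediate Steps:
$a{\left(h \right)} = - \frac{2}{55}$ ($a{\left(h \right)} = \frac{8}{-8 - 212} = \frac{8}{-220} = 8 \left(- \frac{1}{220}\right) = - \frac{2}{55}$)
$s = 24389$
$s - a{\left(-140 \right)} = 24389 - - \frac{2}{55} = 24389 + \frac{2}{55} = \frac{1341397}{55}$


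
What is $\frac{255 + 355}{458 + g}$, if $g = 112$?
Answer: $\frac{61}{57} \approx 1.0702$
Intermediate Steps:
$\frac{255 + 355}{458 + g} = \frac{255 + 355}{458 + 112} = \frac{610}{570} = 610 \cdot \frac{1}{570} = \frac{61}{57}$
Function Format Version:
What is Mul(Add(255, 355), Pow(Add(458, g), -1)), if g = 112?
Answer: Rational(61, 57) ≈ 1.0702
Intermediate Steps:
Mul(Add(255, 355), Pow(Add(458, g), -1)) = Mul(Add(255, 355), Pow(Add(458, 112), -1)) = Mul(610, Pow(570, -1)) = Mul(610, Rational(1, 570)) = Rational(61, 57)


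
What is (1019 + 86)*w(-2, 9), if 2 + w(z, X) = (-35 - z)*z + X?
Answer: 80665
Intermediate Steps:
w(z, X) = -2 + X + z*(-35 - z) (w(z, X) = -2 + ((-35 - z)*z + X) = -2 + (z*(-35 - z) + X) = -2 + (X + z*(-35 - z)) = -2 + X + z*(-35 - z))
(1019 + 86)*w(-2, 9) = (1019 + 86)*(-2 + 9 - 1*(-2)² - 35*(-2)) = 1105*(-2 + 9 - 1*4 + 70) = 1105*(-2 + 9 - 4 + 70) = 1105*73 = 80665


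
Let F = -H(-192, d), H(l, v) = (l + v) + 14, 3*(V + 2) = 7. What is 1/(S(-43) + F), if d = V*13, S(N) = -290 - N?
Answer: -3/220 ≈ -0.013636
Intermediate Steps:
V = ⅓ (V = -2 + (⅓)*7 = -2 + 7/3 = ⅓ ≈ 0.33333)
d = 13/3 (d = (⅓)*13 = 13/3 ≈ 4.3333)
H(l, v) = 14 + l + v
F = 521/3 (F = -(14 - 192 + 13/3) = -1*(-521/3) = 521/3 ≈ 173.67)
1/(S(-43) + F) = 1/((-290 - 1*(-43)) + 521/3) = 1/((-290 + 43) + 521/3) = 1/(-247 + 521/3) = 1/(-220/3) = -3/220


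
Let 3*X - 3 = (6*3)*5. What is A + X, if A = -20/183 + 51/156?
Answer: 297067/9516 ≈ 31.218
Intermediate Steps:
X = 31 (X = 1 + ((6*3)*5)/3 = 1 + (18*5)/3 = 1 + (1/3)*90 = 1 + 30 = 31)
A = 2071/9516 (A = -20*1/183 + 51*(1/156) = -20/183 + 17/52 = 2071/9516 ≈ 0.21763)
A + X = 2071/9516 + 31 = 297067/9516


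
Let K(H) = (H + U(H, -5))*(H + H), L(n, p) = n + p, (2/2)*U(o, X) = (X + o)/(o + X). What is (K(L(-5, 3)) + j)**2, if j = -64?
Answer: 3600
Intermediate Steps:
U(o, X) = 1 (U(o, X) = (X + o)/(o + X) = (X + o)/(X + o) = 1)
K(H) = 2*H*(1 + H) (K(H) = (H + 1)*(H + H) = (1 + H)*(2*H) = 2*H*(1 + H))
(K(L(-5, 3)) + j)**2 = (2*(-5 + 3)*(1 + (-5 + 3)) - 64)**2 = (2*(-2)*(1 - 2) - 64)**2 = (2*(-2)*(-1) - 64)**2 = (4 - 64)**2 = (-60)**2 = 3600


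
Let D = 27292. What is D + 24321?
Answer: 51613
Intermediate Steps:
D + 24321 = 27292 + 24321 = 51613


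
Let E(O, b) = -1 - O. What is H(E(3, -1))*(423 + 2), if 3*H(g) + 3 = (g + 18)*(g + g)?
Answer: -48875/3 ≈ -16292.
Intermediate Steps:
H(g) = -1 + 2*g*(18 + g)/3 (H(g) = -1 + ((g + 18)*(g + g))/3 = -1 + ((18 + g)*(2*g))/3 = -1 + (2*g*(18 + g))/3 = -1 + 2*g*(18 + g)/3)
H(E(3, -1))*(423 + 2) = (-1 + 12*(-1 - 1*3) + 2*(-1 - 1*3)²/3)*(423 + 2) = (-1 + 12*(-1 - 3) + 2*(-1 - 3)²/3)*425 = (-1 + 12*(-4) + (⅔)*(-4)²)*425 = (-1 - 48 + (⅔)*16)*425 = (-1 - 48 + 32/3)*425 = -115/3*425 = -48875/3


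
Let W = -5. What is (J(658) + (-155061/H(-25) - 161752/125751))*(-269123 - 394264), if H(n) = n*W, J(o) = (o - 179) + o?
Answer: 364184854333744/5239625 ≈ 6.9506e+7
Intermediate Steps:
J(o) = -179 + 2*o (J(o) = (-179 + o) + o = -179 + 2*o)
H(n) = -5*n (H(n) = n*(-5) = -5*n)
(J(658) + (-155061/H(-25) - 161752/125751))*(-269123 - 394264) = ((-179 + 2*658) + (-155061/((-5*(-25))) - 161752/125751))*(-269123 - 394264) = ((-179 + 1316) + (-155061/125 - 161752*1/125751))*(-663387) = (1137 + (-155061*1/125 - 161752/125751))*(-663387) = (1137 + (-155061/125 - 161752/125751))*(-663387) = (1137 - 19519294811/15718875)*(-663387) = -1646933936/15718875*(-663387) = 364184854333744/5239625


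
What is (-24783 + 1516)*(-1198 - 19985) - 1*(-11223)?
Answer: 492876084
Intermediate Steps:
(-24783 + 1516)*(-1198 - 19985) - 1*(-11223) = -23267*(-21183) + 11223 = 492864861 + 11223 = 492876084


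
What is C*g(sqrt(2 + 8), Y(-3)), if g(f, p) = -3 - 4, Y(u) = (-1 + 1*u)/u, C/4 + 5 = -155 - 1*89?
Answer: 6972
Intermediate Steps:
C = -996 (C = -20 + 4*(-155 - 1*89) = -20 + 4*(-155 - 89) = -20 + 4*(-244) = -20 - 976 = -996)
Y(u) = (-1 + u)/u
g(f, p) = -7
C*g(sqrt(2 + 8), Y(-3)) = -996*(-7) = 6972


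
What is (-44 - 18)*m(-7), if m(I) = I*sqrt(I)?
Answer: 434*I*sqrt(7) ≈ 1148.3*I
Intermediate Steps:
m(I) = I**(3/2)
(-44 - 18)*m(-7) = (-44 - 18)*(-7)**(3/2) = -(-434)*I*sqrt(7) = 434*I*sqrt(7)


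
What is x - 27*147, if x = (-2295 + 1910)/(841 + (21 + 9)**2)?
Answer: -6910414/1741 ≈ -3969.2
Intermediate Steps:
x = -385/1741 (x = -385/(841 + 30**2) = -385/(841 + 900) = -385/1741 ≈ -0.22114)
x - 27*147 = -385/1741 - 27*147 = -385/1741 - 3969 = -6910414/1741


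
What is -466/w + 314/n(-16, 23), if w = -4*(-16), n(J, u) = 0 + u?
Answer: 4689/736 ≈ 6.3709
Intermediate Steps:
n(J, u) = u
w = 64
-466/w + 314/n(-16, 23) = -466/64 + 314/23 = -466*1/64 + 314*(1/23) = -233/32 + 314/23 = 4689/736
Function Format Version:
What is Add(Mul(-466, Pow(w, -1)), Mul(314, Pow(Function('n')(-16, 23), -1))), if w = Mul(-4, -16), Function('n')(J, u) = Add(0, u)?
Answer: Rational(4689, 736) ≈ 6.3709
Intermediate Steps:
Function('n')(J, u) = u
w = 64
Add(Mul(-466, Pow(w, -1)), Mul(314, Pow(Function('n')(-16, 23), -1))) = Add(Mul(-466, Pow(64, -1)), Mul(314, Pow(23, -1))) = Add(Mul(-466, Rational(1, 64)), Mul(314, Rational(1, 23))) = Add(Rational(-233, 32), Rational(314, 23)) = Rational(4689, 736)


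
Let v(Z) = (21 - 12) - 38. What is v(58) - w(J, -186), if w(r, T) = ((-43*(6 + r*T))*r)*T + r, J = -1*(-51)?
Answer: 3866872960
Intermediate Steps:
J = 51
w(r, T) = r + T*r*(-258 - 43*T*r) (w(r, T) = ((-43*(6 + T*r))*r)*T + r = ((-258 - 43*T*r)*r)*T + r = (r*(-258 - 43*T*r))*T + r = T*r*(-258 - 43*T*r) + r = r + T*r*(-258 - 43*T*r))
v(Z) = -29 (v(Z) = 9 - 38 = -29)
v(58) - w(J, -186) = -29 - 51*(1 - 258*(-186) - 43*51*(-186)**2) = -29 - 51*(1 + 47988 - 43*51*34596) = -29 - 51*(1 + 47988 - 75869028) = -29 - 51*(-75821039) = -29 - 1*(-3866872989) = -29 + 3866872989 = 3866872960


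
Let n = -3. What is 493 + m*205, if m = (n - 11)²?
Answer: 40673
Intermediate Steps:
m = 196 (m = (-3 - 11)² = (-14)² = 196)
493 + m*205 = 493 + 196*205 = 493 + 40180 = 40673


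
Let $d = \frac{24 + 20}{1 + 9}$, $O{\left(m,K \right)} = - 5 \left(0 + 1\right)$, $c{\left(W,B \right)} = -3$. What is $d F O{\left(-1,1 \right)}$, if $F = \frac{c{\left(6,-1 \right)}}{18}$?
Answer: $\frac{11}{3} \approx 3.6667$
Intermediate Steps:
$O{\left(m,K \right)} = -5$ ($O{\left(m,K \right)} = \left(-5\right) 1 = -5$)
$d = \frac{22}{5}$ ($d = \frac{44}{10} = 44 \cdot \frac{1}{10} = \frac{22}{5} \approx 4.4$)
$F = - \frac{1}{6}$ ($F = - \frac{3}{18} = \left(-3\right) \frac{1}{18} = - \frac{1}{6} \approx -0.16667$)
$d F O{\left(-1,1 \right)} = \frac{22}{5} \left(- \frac{1}{6}\right) \left(-5\right) = \left(- \frac{11}{15}\right) \left(-5\right) = \frac{11}{3}$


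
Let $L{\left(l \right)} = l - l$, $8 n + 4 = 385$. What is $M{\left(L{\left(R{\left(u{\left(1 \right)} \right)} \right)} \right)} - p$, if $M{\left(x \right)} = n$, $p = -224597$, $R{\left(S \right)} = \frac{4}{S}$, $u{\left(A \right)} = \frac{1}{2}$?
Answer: $\frac{1797157}{8} \approx 2.2464 \cdot 10^{5}$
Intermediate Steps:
$u{\left(A \right)} = \frac{1}{2}$
$n = \frac{381}{8}$ ($n = - \frac{1}{2} + \frac{1}{8} \cdot 385 = - \frac{1}{2} + \frac{385}{8} = \frac{381}{8} \approx 47.625$)
$L{\left(l \right)} = 0$
$M{\left(x \right)} = \frac{381}{8}$
$M{\left(L{\left(R{\left(u{\left(1 \right)} \right)} \right)} \right)} - p = \frac{381}{8} - -224597 = \frac{381}{8} + 224597 = \frac{1797157}{8}$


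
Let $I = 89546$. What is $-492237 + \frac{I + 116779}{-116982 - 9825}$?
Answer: $- \frac{20806434528}{42269} \approx -4.9224 \cdot 10^{5}$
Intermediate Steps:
$-492237 + \frac{I + 116779}{-116982 - 9825} = -492237 + \frac{89546 + 116779}{-116982 - 9825} = -492237 + \frac{206325}{-126807} = -492237 + 206325 \left(- \frac{1}{126807}\right) = -492237 - \frac{68775}{42269} = - \frac{20806434528}{42269}$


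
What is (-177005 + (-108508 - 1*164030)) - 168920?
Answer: -618463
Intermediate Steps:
(-177005 + (-108508 - 1*164030)) - 168920 = (-177005 + (-108508 - 164030)) - 168920 = (-177005 - 272538) - 168920 = -449543 - 168920 = -618463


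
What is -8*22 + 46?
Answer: -130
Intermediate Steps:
-8*22 + 46 = -176 + 46 = -130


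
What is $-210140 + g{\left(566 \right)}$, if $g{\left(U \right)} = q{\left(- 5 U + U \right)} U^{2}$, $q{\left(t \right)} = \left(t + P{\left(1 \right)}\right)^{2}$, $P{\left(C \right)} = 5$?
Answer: $1634802406696$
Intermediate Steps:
$q{\left(t \right)} = \left(5 + t\right)^{2}$ ($q{\left(t \right)} = \left(t + 5\right)^{2} = \left(5 + t\right)^{2}$)
$g{\left(U \right)} = U^{2} \left(5 - 4 U\right)^{2}$ ($g{\left(U \right)} = \left(5 + \left(- 5 U + U\right)\right)^{2} U^{2} = \left(5 - 4 U\right)^{2} U^{2} = U^{2} \left(5 - 4 U\right)^{2}$)
$-210140 + g{\left(566 \right)} = -210140 + 566^{2} \left(-5 + 4 \cdot 566\right)^{2} = -210140 + 320356 \left(-5 + 2264\right)^{2} = -210140 + 320356 \cdot 2259^{2} = -210140 + 320356 \cdot 5103081 = -210140 + 1634802616836 = 1634802406696$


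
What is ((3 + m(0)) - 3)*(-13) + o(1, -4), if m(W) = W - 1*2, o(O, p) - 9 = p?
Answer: 31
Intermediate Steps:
o(O, p) = 9 + p
m(W) = -2 + W (m(W) = W - 2 = -2 + W)
((3 + m(0)) - 3)*(-13) + o(1, -4) = ((3 + (-2 + 0)) - 3)*(-13) + (9 - 4) = ((3 - 2) - 3)*(-13) + 5 = (1 - 3)*(-13) + 5 = -2*(-13) + 5 = 26 + 5 = 31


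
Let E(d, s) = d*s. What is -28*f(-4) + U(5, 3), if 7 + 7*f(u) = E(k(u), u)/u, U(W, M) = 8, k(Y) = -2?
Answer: 44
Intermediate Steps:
f(u) = -9/7 (f(u) = -1 + ((-2*u)/u)/7 = -1 + (1/7)*(-2) = -1 - 2/7 = -9/7)
-28*f(-4) + U(5, 3) = -28*(-9/7) + 8 = 36 + 8 = 44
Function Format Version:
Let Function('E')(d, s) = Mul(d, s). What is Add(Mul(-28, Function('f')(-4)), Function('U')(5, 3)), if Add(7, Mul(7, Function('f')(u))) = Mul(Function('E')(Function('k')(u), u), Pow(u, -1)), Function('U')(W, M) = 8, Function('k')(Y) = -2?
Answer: 44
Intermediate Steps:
Function('f')(u) = Rational(-9, 7) (Function('f')(u) = Add(-1, Mul(Rational(1, 7), Mul(Mul(-2, u), Pow(u, -1)))) = Add(-1, Mul(Rational(1, 7), -2)) = Add(-1, Rational(-2, 7)) = Rational(-9, 7))
Add(Mul(-28, Function('f')(-4)), Function('U')(5, 3)) = Add(Mul(-28, Rational(-9, 7)), 8) = Add(36, 8) = 44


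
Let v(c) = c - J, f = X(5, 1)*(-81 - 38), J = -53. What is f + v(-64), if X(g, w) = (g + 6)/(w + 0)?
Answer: -1320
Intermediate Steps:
X(g, w) = (6 + g)/w
f = -1309 (f = ((6 + 5)/1)*(-81 - 38) = (1*11)*(-119) = 11*(-119) = -1309)
v(c) = 53 + c (v(c) = c - 1*(-53) = c + 53 = 53 + c)
f + v(-64) = -1309 + (53 - 64) = -1309 - 11 = -1320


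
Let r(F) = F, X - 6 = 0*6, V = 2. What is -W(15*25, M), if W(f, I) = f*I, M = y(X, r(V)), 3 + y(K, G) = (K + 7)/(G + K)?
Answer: 4125/8 ≈ 515.63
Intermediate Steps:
X = 6 (X = 6 + 0*6 = 6 + 0 = 6)
y(K, G) = -3 + (7 + K)/(G + K) (y(K, G) = -3 + (K + 7)/(G + K) = -3 + (7 + K)/(G + K))
M = -11/8 (M = (7 - 3*2 - 2*6)/(2 + 6) = (7 - 6 - 12)/8 = (⅛)*(-11) = -11/8 ≈ -1.3750)
W(f, I) = I*f
-W(15*25, M) = -(-11)*15*25/8 = -(-11)*375/8 = -1*(-4125/8) = 4125/8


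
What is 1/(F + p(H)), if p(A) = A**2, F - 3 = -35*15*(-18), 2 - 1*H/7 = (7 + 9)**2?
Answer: 1/3170737 ≈ 3.1538e-7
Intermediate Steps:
H = -1778 (H = 14 - 7*(7 + 9)**2 = 14 - 7*16**2 = 14 - 7*256 = 14 - 1792 = -1778)
F = 9453 (F = 3 - 35*15*(-18) = 3 - 525*(-18) = 3 + 9450 = 9453)
1/(F + p(H)) = 1/(9453 + (-1778)**2) = 1/(9453 + 3161284) = 1/3170737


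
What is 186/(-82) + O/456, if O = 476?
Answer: -5723/4674 ≈ -1.2244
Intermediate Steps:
186/(-82) + O/456 = 186/(-82) + 476/456 = 186*(-1/82) + 476*(1/456) = -93/41 + 119/114 = -5723/4674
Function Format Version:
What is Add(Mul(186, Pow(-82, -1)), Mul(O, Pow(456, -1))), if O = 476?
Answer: Rational(-5723, 4674) ≈ -1.2244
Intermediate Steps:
Add(Mul(186, Pow(-82, -1)), Mul(O, Pow(456, -1))) = Add(Mul(186, Pow(-82, -1)), Mul(476, Pow(456, -1))) = Add(Mul(186, Rational(-1, 82)), Mul(476, Rational(1, 456))) = Add(Rational(-93, 41), Rational(119, 114)) = Rational(-5723, 4674)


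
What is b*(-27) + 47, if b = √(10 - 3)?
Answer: 47 - 27*√7 ≈ -24.435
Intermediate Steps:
b = √7 ≈ 2.6458
b*(-27) + 47 = √7*(-27) + 47 = -27*√7 + 47 = 47 - 27*√7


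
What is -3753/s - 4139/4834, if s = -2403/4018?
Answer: 2699430297/430226 ≈ 6274.4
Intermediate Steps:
s = -2403/4018 (s = -2403*1/4018 = -2403/4018 ≈ -0.59806)
-3753/s - 4139/4834 = -3753/(-2403/4018) - 4139/4834 = -3753*(-4018/2403) - 4139*1/4834 = 558502/89 - 4139/4834 = 2699430297/430226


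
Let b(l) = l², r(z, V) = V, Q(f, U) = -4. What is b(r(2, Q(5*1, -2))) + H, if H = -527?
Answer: -511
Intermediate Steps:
b(r(2, Q(5*1, -2))) + H = (-4)² - 527 = 16 - 527 = -511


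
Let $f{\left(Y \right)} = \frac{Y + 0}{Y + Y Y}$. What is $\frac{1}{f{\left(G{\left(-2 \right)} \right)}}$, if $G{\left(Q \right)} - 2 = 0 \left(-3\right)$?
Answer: $3$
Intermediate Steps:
$G{\left(Q \right)} = 2$ ($G{\left(Q \right)} = 2 + 0 \left(-3\right) = 2 + 0 = 2$)
$f{\left(Y \right)} = \frac{Y}{Y + Y^{2}}$
$\frac{1}{f{\left(G{\left(-2 \right)} \right)}} = \frac{1}{\frac{1}{1 + 2}} = \frac{1}{\frac{1}{3}} = 3$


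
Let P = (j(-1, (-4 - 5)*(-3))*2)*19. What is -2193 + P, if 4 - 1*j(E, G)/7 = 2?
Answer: -1661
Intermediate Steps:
j(E, G) = 14 (j(E, G) = 28 - 7*2 = 28 - 14 = 14)
P = 532 (P = (14*2)*19 = 28*19 = 532)
-2193 + P = -2193 + 532 = -1661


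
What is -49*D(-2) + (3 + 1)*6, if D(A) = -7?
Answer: 367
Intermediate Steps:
-49*D(-2) + (3 + 1)*6 = -49*(-7) + (3 + 1)*6 = 343 + 4*6 = 343 + 24 = 367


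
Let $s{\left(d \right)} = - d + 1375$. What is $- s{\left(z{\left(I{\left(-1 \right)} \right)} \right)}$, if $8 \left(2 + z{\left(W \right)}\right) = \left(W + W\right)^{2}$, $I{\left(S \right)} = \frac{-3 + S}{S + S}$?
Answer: $-1375$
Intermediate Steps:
$I{\left(S \right)} = \frac{-3 + S}{2 S}$
$z{\left(W \right)} = -2 + \frac{W^{2}}{2}$ ($z{\left(W \right)} = -2 + \frac{\left(W + W\right)^{2}}{8} = -2 + \frac{\left(2 W\right)^{2}}{8} = -2 + \frac{4 W^{2}}{8} = -2 + \frac{W^{2}}{2}$)
$s{\left(d \right)} = 1375 - d$
$- s{\left(z{\left(I{\left(-1 \right)} \right)} \right)} = - (1375 - \left(-2 + \frac{\left(\frac{-3 - 1}{2 \left(-1\right)}\right)^{2}}{2}\right)) = - (1375 - \left(-2 + \frac{\left(\frac{1}{2} \left(-1\right) \left(-4\right)\right)^{2}}{2}\right)) = - (1375 - \left(-2 + \frac{2^{2}}{2}\right)) = - (1375 - \left(-2 + \frac{1}{2} \cdot 4\right)) = - (1375 - \left(-2 + 2\right)) = - (1375 - 0) = - (1375 + 0) = \left(-1\right) 1375 = -1375$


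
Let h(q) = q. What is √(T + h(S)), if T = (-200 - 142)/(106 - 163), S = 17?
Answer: √23 ≈ 4.7958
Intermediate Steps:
T = 6 (T = -342/(-57) = -342*(-1/57) = 6)
√(T + h(S)) = √(6 + 17) = √23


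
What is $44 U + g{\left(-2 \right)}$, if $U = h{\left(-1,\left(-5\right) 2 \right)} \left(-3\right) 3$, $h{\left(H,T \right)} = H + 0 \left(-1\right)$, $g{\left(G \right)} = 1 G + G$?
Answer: $392$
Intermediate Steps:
$g{\left(G \right)} = 2 G$ ($g{\left(G \right)} = G + G = 2 G$)
$h{\left(H,T \right)} = H$ ($h{\left(H,T \right)} = H + 0 = H$)
$U = 9$ ($U = \left(-1\right) \left(-3\right) 3 = 3 \cdot 3 = 9$)
$44 U + g{\left(-2 \right)} = 44 \cdot 9 + 2 \left(-2\right) = 396 - 4 = 392$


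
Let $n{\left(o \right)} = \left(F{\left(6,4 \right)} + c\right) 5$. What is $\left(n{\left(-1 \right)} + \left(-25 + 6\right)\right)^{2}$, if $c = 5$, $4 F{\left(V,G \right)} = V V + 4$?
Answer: $3136$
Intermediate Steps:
$F{\left(V,G \right)} = 1 + \frac{V^{2}}{4}$ ($F{\left(V,G \right)} = \frac{V V + 4}{4} = \frac{V^{2} + 4}{4} = \frac{4 + V^{2}}{4} = 1 + \frac{V^{2}}{4}$)
$n{\left(o \right)} = 75$ ($n{\left(o \right)} = \left(\left(1 + \frac{6^{2}}{4}\right) + 5\right) 5 = \left(\left(1 + \frac{1}{4} \cdot 36\right) + 5\right) 5 = \left(\left(1 + 9\right) + 5\right) 5 = \left(10 + 5\right) 5 = 15 \cdot 5 = 75$)
$\left(n{\left(-1 \right)} + \left(-25 + 6\right)\right)^{2} = \left(75 + \left(-25 + 6\right)\right)^{2} = \left(75 - 19\right)^{2} = 56^{2} = 3136$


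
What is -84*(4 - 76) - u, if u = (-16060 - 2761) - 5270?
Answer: 30139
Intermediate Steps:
u = -24091 (u = -18821 - 5270 = -24091)
-84*(4 - 76) - u = -84*(4 - 76) - 1*(-24091) = -84*(-72) + 24091 = 6048 + 24091 = 30139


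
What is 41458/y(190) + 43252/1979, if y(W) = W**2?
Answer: 43248489/1880050 ≈ 23.004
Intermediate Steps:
41458/y(190) + 43252/1979 = 41458/(190**2) + 43252/1979 = 41458/36100 + 43252*(1/1979) = 41458*(1/36100) + 43252/1979 = 1091/950 + 43252/1979 = 43248489/1880050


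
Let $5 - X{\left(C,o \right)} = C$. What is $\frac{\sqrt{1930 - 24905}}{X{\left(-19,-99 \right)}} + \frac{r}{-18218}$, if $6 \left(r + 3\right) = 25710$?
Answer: $- \frac{2141}{9109} + \frac{5 i \sqrt{919}}{24} \approx -0.23504 + 6.3156 i$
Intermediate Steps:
$r = 4282$ ($r = -3 + \frac{1}{6} \cdot 25710 = -3 + 4285 = 4282$)
$X{\left(C,o \right)} = 5 - C$
$\frac{\sqrt{1930 - 24905}}{X{\left(-19,-99 \right)}} + \frac{r}{-18218} = \frac{\sqrt{1930 - 24905}}{5 - -19} + \frac{4282}{-18218} = \frac{\sqrt{-22975}}{5 + 19} + 4282 \left(- \frac{1}{18218}\right) = \frac{5 i \sqrt{919}}{24} - \frac{2141}{9109} = - \frac{2141}{9109} + \frac{5 i \sqrt{919}}{24}$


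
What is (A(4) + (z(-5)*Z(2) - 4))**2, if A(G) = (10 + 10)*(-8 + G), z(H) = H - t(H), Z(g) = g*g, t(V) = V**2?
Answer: 41616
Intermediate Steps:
Z(g) = g**2
z(H) = H - H**2
A(G) = -160 + 20*G (A(G) = 20*(-8 + G) = -160 + 20*G)
(A(4) + (z(-5)*Z(2) - 4))**2 = ((-160 + 20*4) + (-5*(1 - 1*(-5))*2**2 - 4))**2 = ((-160 + 80) + (-5*(1 + 5)*4 - 4))**2 = (-80 + (-5*6*4 - 4))**2 = (-80 + (-30*4 - 4))**2 = (-80 + (-120 - 4))**2 = (-80 - 124)**2 = (-204)**2 = 41616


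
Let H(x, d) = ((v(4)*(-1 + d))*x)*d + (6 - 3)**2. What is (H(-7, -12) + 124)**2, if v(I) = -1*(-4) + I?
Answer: 74011609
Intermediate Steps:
v(I) = 4 + I
H(x, d) = 9 + d*x*(-8 + 8*d) (H(x, d) = (((4 + 4)*(-1 + d))*x)*d + (6 - 3)**2 = ((8*(-1 + d))*x)*d + 3**2 = ((-8 + 8*d)*x)*d + 9 = (x*(-8 + 8*d))*d + 9 = d*x*(-8 + 8*d) + 9 = 9 + d*x*(-8 + 8*d))
(H(-7, -12) + 124)**2 = ((9 - 8*(-12)*(-7) + 8*(-7)*(-12)**2) + 124)**2 = ((9 - 672 + 8*(-7)*144) + 124)**2 = ((9 - 672 - 8064) + 124)**2 = (-8727 + 124)**2 = (-8603)**2 = 74011609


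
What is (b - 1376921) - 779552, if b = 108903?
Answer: -2047570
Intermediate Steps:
(b - 1376921) - 779552 = (108903 - 1376921) - 779552 = -1268018 - 779552 = -2047570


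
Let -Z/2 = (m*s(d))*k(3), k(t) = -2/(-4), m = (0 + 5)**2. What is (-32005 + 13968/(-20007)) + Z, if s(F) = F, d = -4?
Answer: -70926367/2223 ≈ -31906.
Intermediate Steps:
m = 25 (m = 5**2 = 25)
k(t) = 1/2 (k(t) = -2*(-1/4) = 1/2)
Z = 100 (Z = -2*25*(-4)/2 = -(-200)/2 = -2*(-50) = 100)
(-32005 + 13968/(-20007)) + Z = (-32005 + 13968/(-20007)) + 100 = (-32005 + 13968*(-1/20007)) + 100 = (-32005 - 1552/2223) + 100 = -71148667/2223 + 100 = -70926367/2223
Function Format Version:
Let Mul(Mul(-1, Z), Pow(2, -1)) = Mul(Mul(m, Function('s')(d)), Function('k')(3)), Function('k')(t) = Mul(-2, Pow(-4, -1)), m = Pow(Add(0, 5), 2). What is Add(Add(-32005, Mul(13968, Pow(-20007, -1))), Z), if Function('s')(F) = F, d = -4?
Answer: Rational(-70926367, 2223) ≈ -31906.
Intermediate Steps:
m = 25 (m = Pow(5, 2) = 25)
Function('k')(t) = Rational(1, 2) (Function('k')(t) = Mul(-2, Rational(-1, 4)) = Rational(1, 2))
Z = 100 (Z = Mul(-2, Mul(Mul(25, -4), Rational(1, 2))) = Mul(-2, Mul(-100, Rational(1, 2))) = Mul(-2, -50) = 100)
Add(Add(-32005, Mul(13968, Pow(-20007, -1))), Z) = Add(Add(-32005, Mul(13968, Pow(-20007, -1))), 100) = Add(Add(-32005, Mul(13968, Rational(-1, 20007))), 100) = Add(Add(-32005, Rational(-1552, 2223)), 100) = Add(Rational(-71148667, 2223), 100) = Rational(-70926367, 2223)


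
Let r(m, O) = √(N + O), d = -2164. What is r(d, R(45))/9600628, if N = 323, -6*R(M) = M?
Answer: √1262/19201256 ≈ 1.8501e-6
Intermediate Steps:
R(M) = -M/6
r(m, O) = √(323 + O)
r(d, R(45))/9600628 = √(323 - ⅙*45)/9600628 = √(323 - 15/2)*(1/9600628) = √(631/2)*(1/9600628) = (√1262/2)*(1/9600628) = √1262/19201256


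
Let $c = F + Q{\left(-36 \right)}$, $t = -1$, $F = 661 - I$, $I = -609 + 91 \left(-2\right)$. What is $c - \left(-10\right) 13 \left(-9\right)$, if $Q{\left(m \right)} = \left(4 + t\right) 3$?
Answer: $291$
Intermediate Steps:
$I = -791$ ($I = -609 - 182 = -791$)
$F = 1452$ ($F = 661 - -791 = 661 + 791 = 1452$)
$Q{\left(m \right)} = 9$ ($Q{\left(m \right)} = \left(4 - 1\right) 3 = 3 \cdot 3 = 9$)
$c = 1461$ ($c = 1452 + 9 = 1461$)
$c - \left(-10\right) 13 \left(-9\right) = 1461 - \left(-10\right) 13 \left(-9\right) = 1461 - \left(-130\right) \left(-9\right) = 1461 - 1170 = 291$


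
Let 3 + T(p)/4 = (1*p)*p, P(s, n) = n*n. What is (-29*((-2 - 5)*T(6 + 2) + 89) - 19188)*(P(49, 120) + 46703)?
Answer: 1696402589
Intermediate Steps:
P(s, n) = n**2
T(p) = -12 + 4*p**2 (T(p) = -12 + 4*((1*p)*p) = -12 + 4*(p*p) = -12 + 4*p**2)
(-29*((-2 - 5)*T(6 + 2) + 89) - 19188)*(P(49, 120) + 46703) = (-29*((-2 - 5)*(-12 + 4*(6 + 2)**2) + 89) - 19188)*(120**2 + 46703) = (-29*(-7*(-12 + 4*8**2) + 89) - 19188)*(14400 + 46703) = (-29*(-7*(-12 + 4*64) + 89) - 19188)*61103 = (-29*(-7*(-12 + 256) + 89) - 19188)*61103 = (-29*(-7*244 + 89) - 19188)*61103 = (-29*(-1708 + 89) - 19188)*61103 = (-29*(-1619) - 19188)*61103 = (46951 - 19188)*61103 = 27763*61103 = 1696402589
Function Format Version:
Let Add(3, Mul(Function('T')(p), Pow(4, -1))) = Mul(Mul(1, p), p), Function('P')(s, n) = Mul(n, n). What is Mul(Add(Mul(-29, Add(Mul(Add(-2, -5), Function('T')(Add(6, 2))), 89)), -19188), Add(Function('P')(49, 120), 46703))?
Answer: 1696402589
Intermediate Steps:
Function('P')(s, n) = Pow(n, 2)
Function('T')(p) = Add(-12, Mul(4, Pow(p, 2))) (Function('T')(p) = Add(-12, Mul(4, Mul(Mul(1, p), p))) = Add(-12, Mul(4, Mul(p, p))) = Add(-12, Mul(4, Pow(p, 2))))
Mul(Add(Mul(-29, Add(Mul(Add(-2, -5), Function('T')(Add(6, 2))), 89)), -19188), Add(Function('P')(49, 120), 46703)) = Mul(Add(Mul(-29, Add(Mul(Add(-2, -5), Add(-12, Mul(4, Pow(Add(6, 2), 2)))), 89)), -19188), Add(Pow(120, 2), 46703)) = Mul(Add(Mul(-29, Add(Mul(-7, Add(-12, Mul(4, Pow(8, 2)))), 89)), -19188), Add(14400, 46703)) = Mul(Add(Mul(-29, Add(Mul(-7, Add(-12, Mul(4, 64))), 89)), -19188), 61103) = Mul(Add(Mul(-29, Add(Mul(-7, Add(-12, 256)), 89)), -19188), 61103) = Mul(Add(Mul(-29, Add(Mul(-7, 244), 89)), -19188), 61103) = Mul(Add(Mul(-29, Add(-1708, 89)), -19188), 61103) = Mul(Add(Mul(-29, -1619), -19188), 61103) = Mul(Add(46951, -19188), 61103) = Mul(27763, 61103) = 1696402589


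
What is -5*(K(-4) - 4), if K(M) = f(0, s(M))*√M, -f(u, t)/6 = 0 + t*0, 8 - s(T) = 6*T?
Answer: 20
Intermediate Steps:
s(T) = 8 - 6*T
f(u, t) = 0 (f(u, t) = -6*(0 + t*0) = -6*(0 + 0) = -6*0 = 0)
K(M) = 0 (K(M) = 0*√M = 0)
-5*(K(-4) - 4) = -5*(0 - 4) = -5*(-4) = 20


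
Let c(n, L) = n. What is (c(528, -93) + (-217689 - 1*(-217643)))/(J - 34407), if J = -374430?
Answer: -482/408837 ≈ -0.0011790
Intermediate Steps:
(c(528, -93) + (-217689 - 1*(-217643)))/(J - 34407) = (528 + (-217689 - 1*(-217643)))/(-374430 - 34407) = (528 + (-217689 + 217643))/(-408837) = (528 - 46)*(-1/408837) = 482*(-1/408837) = -482/408837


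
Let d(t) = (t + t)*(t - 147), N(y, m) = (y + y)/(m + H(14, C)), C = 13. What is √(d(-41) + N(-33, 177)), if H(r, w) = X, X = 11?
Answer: √136212674/94 ≈ 124.16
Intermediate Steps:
H(r, w) = 11
N(y, m) = 2*y/(11 + m) (N(y, m) = (y + y)/(m + 11) = (2*y)/(11 + m) = 2*y/(11 + m))
d(t) = 2*t*(-147 + t) (d(t) = (2*t)*(-147 + t) = 2*t*(-147 + t))
√(d(-41) + N(-33, 177)) = √(2*(-41)*(-147 - 41) + 2*(-33)/(11 + 177)) = √(2*(-41)*(-188) + 2*(-33)/188) = √(15416 + 2*(-33)*(1/188)) = √(15416 - 33/94) = √(1449071/94) = √136212674/94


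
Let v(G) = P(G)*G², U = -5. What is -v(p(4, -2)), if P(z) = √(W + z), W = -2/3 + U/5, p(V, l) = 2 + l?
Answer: 0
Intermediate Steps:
W = -5/3 (W = -2/3 - 5/5 = -2*⅓ - 5*⅕ = -⅔ - 1 = -5/3 ≈ -1.6667)
P(z) = √(-5/3 + z)
v(G) = G²*√(-15 + 9*G)/3 (v(G) = (√(-15 + 9*G)/3)*G² = G²*√(-15 + 9*G)/3)
-v(p(4, -2)) = -(2 - 2)²*√(-15 + 9*(2 - 2))/3 = -0²*√(-15 + 9*0)/3 = -0*√(-15 + 0)/3 = -0*√(-15)/3 = -0*I*√15/3 = -1*0 = 0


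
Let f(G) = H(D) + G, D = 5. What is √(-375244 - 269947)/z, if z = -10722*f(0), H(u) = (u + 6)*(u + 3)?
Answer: -I*√645191/943536 ≈ -0.00085131*I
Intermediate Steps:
H(u) = (3 + u)*(6 + u) (H(u) = (6 + u)*(3 + u) = (3 + u)*(6 + u))
f(G) = 88 + G (f(G) = (18 + 5² + 9*5) + G = (18 + 25 + 45) + G = 88 + G)
z = -943536 (z = -10722*(88 + 0) = -10722*88 = -943536)
√(-375244 - 269947)/z = √(-375244 - 269947)/(-943536) = √(-645191)*(-1/943536) = (I*√645191)*(-1/943536) = -I*√645191/943536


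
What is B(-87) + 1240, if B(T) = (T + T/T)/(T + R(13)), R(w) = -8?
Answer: 117886/95 ≈ 1240.9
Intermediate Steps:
B(T) = (1 + T)/(-8 + T) (B(T) = (T + T/T)/(T - 8) = (T + 1)/(-8 + T) = (1 + T)/(-8 + T))
B(-87) + 1240 = (1 - 87)/(-8 - 87) + 1240 = -86/(-95) + 1240 = -1/95*(-86) + 1240 = 86/95 + 1240 = 117886/95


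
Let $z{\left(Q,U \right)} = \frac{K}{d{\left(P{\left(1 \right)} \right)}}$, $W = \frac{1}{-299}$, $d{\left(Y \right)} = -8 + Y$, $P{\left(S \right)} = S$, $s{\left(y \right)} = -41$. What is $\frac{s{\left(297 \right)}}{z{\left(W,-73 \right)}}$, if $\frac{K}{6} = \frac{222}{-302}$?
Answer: $- \frac{43337}{666} \approx -65.071$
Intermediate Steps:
$K = - \frac{666}{151}$ ($K = 6 \frac{222}{-302} = 6 \cdot 222 \left(- \frac{1}{302}\right) = 6 \left(- \frac{111}{151}\right) = - \frac{666}{151} \approx -4.4106$)
$W = - \frac{1}{299} \approx -0.0033445$
$z{\left(Q,U \right)} = \frac{666}{1057}$ ($z{\left(Q,U \right)} = - \frac{666}{151 \left(-8 + 1\right)} = - \frac{666}{151 \left(-7\right)} = \left(- \frac{666}{151}\right) \left(- \frac{1}{7}\right) = \frac{666}{1057}$)
$\frac{s{\left(297 \right)}}{z{\left(W,-73 \right)}} = - \frac{41}{\frac{666}{1057}} = \left(-41\right) \frac{1057}{666} = - \frac{43337}{666}$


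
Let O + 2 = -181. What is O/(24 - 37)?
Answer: 183/13 ≈ 14.077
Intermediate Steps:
O = -183 (O = -2 - 181 = -183)
O/(24 - 37) = -183/(24 - 37) = -183/(-13) = -1/13*(-183) = 183/13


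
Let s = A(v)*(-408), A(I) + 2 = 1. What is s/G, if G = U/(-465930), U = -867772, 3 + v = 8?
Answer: 47524860/216943 ≈ 219.07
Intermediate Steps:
v = 5 (v = -3 + 8 = 5)
A(I) = -1 (A(I) = -2 + 1 = -1)
s = 408 (s = -1*(-408) = 408)
G = 433886/232965 (G = -867772/(-465930) = -867772*(-1/465930) = 433886/232965 ≈ 1.8625)
s/G = 408/(433886/232965) = 408*(232965/433886) = 47524860/216943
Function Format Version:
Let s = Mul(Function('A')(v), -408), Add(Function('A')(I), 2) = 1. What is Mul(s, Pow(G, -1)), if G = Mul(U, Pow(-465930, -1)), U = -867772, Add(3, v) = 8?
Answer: Rational(47524860, 216943) ≈ 219.07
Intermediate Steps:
v = 5 (v = Add(-3, 8) = 5)
Function('A')(I) = -1 (Function('A')(I) = Add(-2, 1) = -1)
s = 408 (s = Mul(-1, -408) = 408)
G = Rational(433886, 232965) (G = Mul(-867772, Pow(-465930, -1)) = Mul(-867772, Rational(-1, 465930)) = Rational(433886, 232965) ≈ 1.8625)
Mul(s, Pow(G, -1)) = Mul(408, Pow(Rational(433886, 232965), -1)) = Mul(408, Rational(232965, 433886)) = Rational(47524860, 216943)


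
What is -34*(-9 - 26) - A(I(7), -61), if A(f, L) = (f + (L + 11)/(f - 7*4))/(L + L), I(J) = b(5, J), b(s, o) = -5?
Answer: 4790825/4026 ≈ 1190.0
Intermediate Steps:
I(J) = -5
A(f, L) = (f + (11 + L)/(-28 + f))/(2*L) (A(f, L) = (f + (11 + L)/(f - 28))/((2*L)) = (f + (11 + L)/(-28 + f))*(1/(2*L)) = (f + (11 + L)/(-28 + f))/(2*L))
-34*(-9 - 26) - A(I(7), -61) = -34*(-9 - 26) - (11 - 61 + (-5)**2 - 28*(-5))/(2*(-61)*(-28 - 5)) = -34*(-35) - (-1)*(11 - 61 + 25 + 140)/(2*61*(-33)) = 1190 - (-1)*(-1)*115/(2*61*33) = 1190 - 1*115/4026 = 1190 - 115/4026 = 4790825/4026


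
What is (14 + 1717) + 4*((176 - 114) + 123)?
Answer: 2471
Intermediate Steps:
(14 + 1717) + 4*((176 - 114) + 123) = 1731 + 4*(62 + 123) = 1731 + 4*185 = 1731 + 740 = 2471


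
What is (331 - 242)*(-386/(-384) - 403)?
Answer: -6869287/192 ≈ -35778.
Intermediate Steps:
(331 - 242)*(-386/(-384) - 403) = 89*(-386*(-1/384) - 403) = 89*(193/192 - 403) = 89*(-77183/192) = -6869287/192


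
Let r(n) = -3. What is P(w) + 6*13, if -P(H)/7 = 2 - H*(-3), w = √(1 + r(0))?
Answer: 64 - 21*I*√2 ≈ 64.0 - 29.698*I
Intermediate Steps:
w = I*√2 (w = √(1 - 3) = √(-2) = I*√2 ≈ 1.4142*I)
P(H) = -14 - 21*H (P(H) = -7*(2 - H*(-3)) = -7*(2 - (-3)*H) = -7*(2 + 3*H) = -14 - 21*H)
P(w) + 6*13 = (-14 - 21*I*√2) + 6*13 = (-14 - 21*I*√2) + 78 = 64 - 21*I*√2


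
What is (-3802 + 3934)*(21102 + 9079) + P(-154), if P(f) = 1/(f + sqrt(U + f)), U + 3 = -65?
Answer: 47683203271/11969 - I*sqrt(222)/23938 ≈ 3.9839e+6 - 0.00062243*I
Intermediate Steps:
U = -68 (U = -3 - 65 = -68)
P(f) = 1/(f + sqrt(-68 + f))
(-3802 + 3934)*(21102 + 9079) + P(-154) = (-3802 + 3934)*(21102 + 9079) + 1/(-154 + sqrt(-68 - 154)) = 132*30181 + 1/(-154 + sqrt(-222)) = 3983892 + 1/(-154 + I*sqrt(222))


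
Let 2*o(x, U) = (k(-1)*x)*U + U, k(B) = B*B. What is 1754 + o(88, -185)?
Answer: -12957/2 ≈ -6478.5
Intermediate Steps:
k(B) = B**2
o(x, U) = U/2 + U*x/2 (o(x, U) = (((-1)**2*x)*U + U)/2 = ((1*x)*U + U)/2 = (x*U + U)/2 = (U*x + U)/2 = (U + U*x)/2 = U/2 + U*x/2)
1754 + o(88, -185) = 1754 + (1/2)*(-185)*(1 + 88) = 1754 + (1/2)*(-185)*89 = 1754 - 16465/2 = -12957/2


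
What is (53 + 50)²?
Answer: 10609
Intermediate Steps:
(53 + 50)² = 103² = 10609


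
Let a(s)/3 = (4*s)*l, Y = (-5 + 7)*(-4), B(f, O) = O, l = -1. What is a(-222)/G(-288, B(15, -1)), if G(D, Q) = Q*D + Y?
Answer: 333/35 ≈ 9.5143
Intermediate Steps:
Y = -8 (Y = 2*(-4) = -8)
a(s) = -12*s (a(s) = 3*((4*s)*(-1)) = 3*(-4*s) = -12*s)
G(D, Q) = -8 + D*Q (G(D, Q) = Q*D - 8 = D*Q - 8 = -8 + D*Q)
a(-222)/G(-288, B(15, -1)) = (-12*(-222))/(-8 - 288*(-1)) = 2664/(-8 + 288) = 2664/280 = 2664*(1/280) = 333/35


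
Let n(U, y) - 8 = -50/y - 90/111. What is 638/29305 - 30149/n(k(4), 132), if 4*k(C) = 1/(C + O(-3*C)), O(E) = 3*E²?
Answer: -2157536548112/487371455 ≈ -4426.9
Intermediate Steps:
k(C) = 1/(4*(C + 27*C²)) (k(C) = 1/(4*(C + 3*(-3*C)²)) = 1/(4*(C + 3*(9*C²))) = 1/(4*(C + 27*C²)))
n(U, y) = 266/37 - 50/y (n(U, y) = 8 + (-50/y - 90/111) = 8 + (-50/y - 90*1/111) = 8 + (-50/y - 30/37) = 8 + (-30/37 - 50/y) = 266/37 - 50/y)
638/29305 - 30149/n(k(4), 132) = 638/29305 - 30149/(266/37 - 50/132) = 638*(1/29305) - 30149/(266/37 - 50*1/132) = 638/29305 - 30149/(266/37 - 25/66) = 638/29305 - 30149/16631/2442 = 638/29305 - 30149*2442/16631 = 638/29305 - 73623858/16631 = -2157536548112/487371455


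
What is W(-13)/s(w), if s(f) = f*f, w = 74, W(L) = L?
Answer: -13/5476 ≈ -0.0023740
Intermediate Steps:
s(f) = f²
W(-13)/s(w) = -13/(74²) = -13/5476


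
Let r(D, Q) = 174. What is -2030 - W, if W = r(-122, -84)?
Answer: -2204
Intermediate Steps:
W = 174
-2030 - W = -2030 - 1*174 = -2030 - 174 = -2204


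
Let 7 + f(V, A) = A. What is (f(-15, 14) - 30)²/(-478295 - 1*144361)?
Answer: -23/27072 ≈ -0.00084959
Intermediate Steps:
f(V, A) = -7 + A
(f(-15, 14) - 30)²/(-478295 - 1*144361) = ((-7 + 14) - 30)²/(-478295 - 1*144361) = (7 - 30)²/(-478295 - 144361) = (-23)²/(-622656) = 529*(-1/622656) = -23/27072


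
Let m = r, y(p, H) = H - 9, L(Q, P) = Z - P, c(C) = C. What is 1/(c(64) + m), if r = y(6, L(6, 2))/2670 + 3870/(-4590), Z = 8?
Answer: 45390/2866639 ≈ 0.015834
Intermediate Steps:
L(Q, P) = 8 - P
y(p, H) = -9 + H
r = -38321/45390 (r = (-9 + (8 - 1*2))/2670 + 3870/(-4590) = (-9 + (8 - 2))*(1/2670) + 3870*(-1/4590) = (-9 + 6)*(1/2670) - 43/51 = -3*1/2670 - 43/51 = -1/890 - 43/51 = -38321/45390 ≈ -0.84426)
m = -38321/45390 ≈ -0.84426
1/(c(64) + m) = 1/(64 - 38321/45390) = 1/(2866639/45390) = 45390/2866639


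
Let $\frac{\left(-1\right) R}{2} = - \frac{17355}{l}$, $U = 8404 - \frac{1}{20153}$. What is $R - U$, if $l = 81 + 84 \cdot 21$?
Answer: $- \frac{20785360711}{2478819} \approx -8385.2$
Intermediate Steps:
$l = 1845$ ($l = 81 + 1764 = 1845$)
$U = \frac{169365811}{20153}$ ($U = 8404 - \frac{1}{20153} = \frac{169365811}{20153} \approx 8404.0$)
$R = \frac{2314}{123}$ ($R = - 2 \left(- \frac{17355}{1845}\right) = - 2 \left(\left(-17355\right) \frac{1}{1845}\right) = \left(-2\right) \left(- \frac{1157}{123}\right) = \frac{2314}{123} \approx 18.813$)
$R - U = \frac{2314}{123} - \frac{169365811}{20153} = - \frac{20785360711}{2478819}$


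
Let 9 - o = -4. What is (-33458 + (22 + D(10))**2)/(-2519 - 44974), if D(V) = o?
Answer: 32233/47493 ≈ 0.67869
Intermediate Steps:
o = 13 (o = 9 - 1*(-4) = 9 + 4 = 13)
D(V) = 13
(-33458 + (22 + D(10))**2)/(-2519 - 44974) = (-33458 + (22 + 13)**2)/(-2519 - 44974) = (-33458 + 35**2)/(-47493) = (-33458 + 1225)*(-1/47493) = -32233*(-1/47493) = 32233/47493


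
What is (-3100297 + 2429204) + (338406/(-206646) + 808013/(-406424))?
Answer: -93007673278369/138590584 ≈ -6.7110e+5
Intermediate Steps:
(-3100297 + 2429204) + (338406/(-206646) + 808013/(-406424)) = -671093 + (338406*(-1/206646) + 808013*(-1/406424)) = -671093 + (-56401/34441 - 808013/406424) = -671093 - 502490057/138590584 = -93007673278369/138590584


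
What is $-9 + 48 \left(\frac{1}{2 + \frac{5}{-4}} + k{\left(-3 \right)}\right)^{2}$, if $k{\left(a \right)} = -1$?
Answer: $- \frac{11}{3} \approx -3.6667$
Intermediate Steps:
$-9 + 48 \left(\frac{1}{2 + \frac{5}{-4}} + k{\left(-3 \right)}\right)^{2} = -9 + 48 \left(\frac{1}{2 + \frac{5}{-4}} - 1\right)^{2} = -9 + 48 \left(\frac{1}{2 + 5 \left(- \frac{1}{4}\right)} - 1\right)^{2} = -9 + 48 \left(\frac{1}{2 - \frac{5}{4}} - 1\right)^{2} = -9 + 48 \left(\frac{1}{\frac{3}{4}} - 1\right)^{2} = -9 + 48 \left(\frac{4}{3} - 1\right)^{2} = -9 + \frac{48}{9} = -9 + 48 \cdot \frac{1}{9} = -9 + \frac{16}{3} = - \frac{11}{3}$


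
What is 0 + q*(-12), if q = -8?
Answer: 96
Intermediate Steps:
0 + q*(-12) = 0 - 8*(-12) = 0 + 96 = 96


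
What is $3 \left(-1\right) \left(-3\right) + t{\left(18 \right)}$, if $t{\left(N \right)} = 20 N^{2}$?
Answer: $6489$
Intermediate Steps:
$3 \left(-1\right) \left(-3\right) + t{\left(18 \right)} = 3 \left(-1\right) \left(-3\right) + 20 \cdot 18^{2} = \left(-3\right) \left(-3\right) + 20 \cdot 324 = 9 + 6480 = 6489$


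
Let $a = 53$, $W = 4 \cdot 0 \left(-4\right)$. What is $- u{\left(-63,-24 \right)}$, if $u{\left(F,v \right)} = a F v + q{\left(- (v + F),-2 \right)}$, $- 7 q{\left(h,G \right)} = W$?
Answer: $-80136$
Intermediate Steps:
$W = 0$ ($W = 0 \left(-4\right) = 0$)
$q{\left(h,G \right)} = 0$ ($q{\left(h,G \right)} = \left(- \frac{1}{7}\right) 0 = 0$)
$u{\left(F,v \right)} = 53 F v$ ($u{\left(F,v \right)} = 53 F v + 0 = 53 F v$)
$- u{\left(-63,-24 \right)} = - 53 \left(-63\right) \left(-24\right) = \left(-1\right) 80136 = -80136$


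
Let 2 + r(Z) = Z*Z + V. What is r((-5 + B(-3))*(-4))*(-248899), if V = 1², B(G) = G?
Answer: -254623677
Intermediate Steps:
V = 1
r(Z) = -1 + Z² (r(Z) = -2 + (Z*Z + 1) = -2 + (Z² + 1) = -2 + (1 + Z²) = -1 + Z²)
r((-5 + B(-3))*(-4))*(-248899) = (-1 + ((-5 - 3)*(-4))²)*(-248899) = (-1 + (-8*(-4))²)*(-248899) = (-1 + 32²)*(-248899) = (-1 + 1024)*(-248899) = 1023*(-248899) = -254623677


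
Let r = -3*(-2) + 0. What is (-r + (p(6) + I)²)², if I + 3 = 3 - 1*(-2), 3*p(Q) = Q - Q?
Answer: 4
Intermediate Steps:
p(Q) = 0 (p(Q) = (Q - Q)/3 = (⅓)*0 = 0)
I = 2 (I = -3 + (3 - 1*(-2)) = -3 + (3 + 2) = -3 + 5 = 2)
r = 6 (r = 6 + 0 = 6)
(-r + (p(6) + I)²)² = (-1*6 + (0 + 2)²)² = (-6 + 2²)² = (-6 + 4)² = (-2)² = 4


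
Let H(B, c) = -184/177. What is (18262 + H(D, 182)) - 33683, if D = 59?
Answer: -2729701/177 ≈ -15422.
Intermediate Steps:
H(B, c) = -184/177 (H(B, c) = -184*1/177 = -184/177)
(18262 + H(D, 182)) - 33683 = (18262 - 184/177) - 33683 = 3232190/177 - 33683 = -2729701/177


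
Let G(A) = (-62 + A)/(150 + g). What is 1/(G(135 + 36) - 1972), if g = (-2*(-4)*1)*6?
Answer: -198/390347 ≈ -0.00050724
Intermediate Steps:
g = 48 (g = (8*1)*6 = 8*6 = 48)
G(A) = -31/99 + A/198 (G(A) = (-62 + A)/(150 + 48) = (-62 + A)/198 = (-62 + A)*(1/198) = -31/99 + A/198)
1/(G(135 + 36) - 1972) = 1/((-31/99 + (135 + 36)/198) - 1972) = 1/((-31/99 + (1/198)*171) - 1972) = 1/((-31/99 + 19/22) - 1972) = 1/(109/198 - 1972) = 1/(-390347/198) = -198/390347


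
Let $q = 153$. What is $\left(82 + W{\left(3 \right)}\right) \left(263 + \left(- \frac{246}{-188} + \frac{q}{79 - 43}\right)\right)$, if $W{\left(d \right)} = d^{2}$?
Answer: $\frac{4594499}{188} \approx 24439.0$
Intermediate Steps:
$\left(82 + W{\left(3 \right)}\right) \left(263 + \left(- \frac{246}{-188} + \frac{q}{79 - 43}\right)\right) = \left(82 + 3^{2}\right) \left(263 - \left(- \frac{123}{94} - \frac{153}{79 - 43}\right)\right) = \left(82 + 9\right) \left(263 - \left(- \frac{123}{94} - \frac{153}{79 - 43}\right)\right) = 91 \left(263 + \left(\frac{123}{94} + \frac{153}{36}\right)\right) = 91 \left(263 + \left(\frac{123}{94} + 153 \cdot \frac{1}{36}\right)\right) = 91 \left(263 + \left(\frac{123}{94} + \frac{17}{4}\right)\right) = 91 \left(263 + \frac{1045}{188}\right) = 91 \cdot \frac{50489}{188} = \frac{4594499}{188}$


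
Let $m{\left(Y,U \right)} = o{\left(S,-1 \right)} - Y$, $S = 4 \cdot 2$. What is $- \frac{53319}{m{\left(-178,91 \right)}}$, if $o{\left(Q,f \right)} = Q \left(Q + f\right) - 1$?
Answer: $- \frac{53319}{233} \approx -228.84$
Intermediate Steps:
$S = 8$
$o{\left(Q,f \right)} = -1 + Q \left(Q + f\right)$
$m{\left(Y,U \right)} = 55 - Y$ ($m{\left(Y,U \right)} = \left(-1 + 8^{2} + 8 \left(-1\right)\right) - Y = \left(-1 + 64 - 8\right) - Y = 55 - Y$)
$- \frac{53319}{m{\left(-178,91 \right)}} = - \frac{53319}{55 - -178} = - \frac{53319}{55 + 178} = - \frac{53319}{233}$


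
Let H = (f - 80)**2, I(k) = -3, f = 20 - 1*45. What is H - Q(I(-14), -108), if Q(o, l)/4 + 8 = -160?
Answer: 11697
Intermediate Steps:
f = -25 (f = 20 - 45 = -25)
Q(o, l) = -672 (Q(o, l) = -32 + 4*(-160) = -32 - 640 = -672)
H = 11025 (H = (-25 - 80)**2 = (-105)**2 = 11025)
H - Q(I(-14), -108) = 11025 - 1*(-672) = 11025 + 672 = 11697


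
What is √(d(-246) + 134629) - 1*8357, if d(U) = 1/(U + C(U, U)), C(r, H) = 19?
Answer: -8357 + √6937297514/227 ≈ -7990.1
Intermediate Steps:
d(U) = 1/(19 + U) (d(U) = 1/(U + 19) = 1/(19 + U))
√(d(-246) + 134629) - 1*8357 = √(1/(19 - 246) + 134629) - 1*8357 = √(1/(-227) + 134629) - 8357 = √(-1/227 + 134629) - 8357 = √(30560782/227) - 8357 = √6937297514/227 - 8357 = -8357 + √6937297514/227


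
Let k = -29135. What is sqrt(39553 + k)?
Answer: sqrt(10418) ≈ 102.07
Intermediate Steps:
sqrt(39553 + k) = sqrt(39553 - 29135) = sqrt(10418)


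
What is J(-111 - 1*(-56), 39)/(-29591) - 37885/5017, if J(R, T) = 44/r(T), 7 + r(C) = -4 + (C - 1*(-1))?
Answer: -1121062647/148458047 ≈ -7.5514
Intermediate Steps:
r(C) = -10 + C (r(C) = -7 + (-4 + (C - 1*(-1))) = -7 + (-4 + (C + 1)) = -7 + (-4 + (1 + C)) = -7 + (-3 + C) = -10 + C)
J(R, T) = 44/(-10 + T)
J(-111 - 1*(-56), 39)/(-29591) - 37885/5017 = (44/(-10 + 39))/(-29591) - 37885/5017 = (44/29)*(-1/29591) - 37885*1/5017 = (44*(1/29))*(-1/29591) - 37885/5017 = (44/29)*(-1/29591) - 37885/5017 = -44/858139 - 37885/5017 = -1121062647/148458047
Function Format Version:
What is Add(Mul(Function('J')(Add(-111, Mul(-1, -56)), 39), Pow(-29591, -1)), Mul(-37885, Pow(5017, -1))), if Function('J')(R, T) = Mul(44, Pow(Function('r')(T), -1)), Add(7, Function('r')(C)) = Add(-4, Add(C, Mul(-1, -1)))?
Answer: Rational(-1121062647, 148458047) ≈ -7.5514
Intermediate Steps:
Function('r')(C) = Add(-10, C) (Function('r')(C) = Add(-7, Add(-4, Add(C, Mul(-1, -1)))) = Add(-7, Add(-4, Add(C, 1))) = Add(-7, Add(-4, Add(1, C))) = Add(-7, Add(-3, C)) = Add(-10, C))
Function('J')(R, T) = Mul(44, Pow(Add(-10, T), -1))
Add(Mul(Function('J')(Add(-111, Mul(-1, -56)), 39), Pow(-29591, -1)), Mul(-37885, Pow(5017, -1))) = Add(Mul(Mul(44, Pow(Add(-10, 39), -1)), Pow(-29591, -1)), Mul(-37885, Pow(5017, -1))) = Add(Mul(Mul(44, Pow(29, -1)), Rational(-1, 29591)), Mul(-37885, Rational(1, 5017))) = Add(Mul(Mul(44, Rational(1, 29)), Rational(-1, 29591)), Rational(-37885, 5017)) = Add(Mul(Rational(44, 29), Rational(-1, 29591)), Rational(-37885, 5017)) = Add(Rational(-44, 858139), Rational(-37885, 5017)) = Rational(-1121062647, 148458047)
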